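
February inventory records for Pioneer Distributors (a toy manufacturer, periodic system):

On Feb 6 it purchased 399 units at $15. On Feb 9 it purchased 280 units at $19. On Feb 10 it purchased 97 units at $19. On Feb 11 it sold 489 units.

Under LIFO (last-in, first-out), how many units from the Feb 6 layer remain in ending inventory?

Feb 11, 489 sold [LIFO — newest first]: 97 @ $19 + 280 @ $19 + 112 @ $15 = $8,843
Ending inventory: 287 @ $15 = $4,305
Check: goods available $13,148 = COGS $8,843 + ending $4,305

287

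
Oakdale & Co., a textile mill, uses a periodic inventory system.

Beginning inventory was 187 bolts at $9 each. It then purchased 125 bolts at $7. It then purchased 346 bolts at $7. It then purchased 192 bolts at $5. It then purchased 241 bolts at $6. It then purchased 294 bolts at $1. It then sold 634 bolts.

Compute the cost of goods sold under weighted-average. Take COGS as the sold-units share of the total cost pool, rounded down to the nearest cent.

COGS = $3,515.61

Sale 1, sell 634: 634/1385 × $7,680.00 → $3,515.61
Ending inventory (cost pool remaining) = $4,164.39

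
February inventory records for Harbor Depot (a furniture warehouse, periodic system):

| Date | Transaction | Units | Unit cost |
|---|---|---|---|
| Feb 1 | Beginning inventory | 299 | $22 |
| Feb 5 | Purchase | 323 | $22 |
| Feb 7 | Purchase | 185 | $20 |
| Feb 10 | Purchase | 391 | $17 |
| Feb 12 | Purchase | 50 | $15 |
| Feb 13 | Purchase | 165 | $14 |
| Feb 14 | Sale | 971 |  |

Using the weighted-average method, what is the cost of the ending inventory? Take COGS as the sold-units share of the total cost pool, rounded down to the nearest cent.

Feb 14, sell 971: 971/1413 × $27,091.00 → $18,616.67
Ending inventory (cost pool remaining) = $8,474.33
Check: goods available $27,091.00 = COGS $18,616.67 + ending $8,474.33

Ending inventory = $8,474.33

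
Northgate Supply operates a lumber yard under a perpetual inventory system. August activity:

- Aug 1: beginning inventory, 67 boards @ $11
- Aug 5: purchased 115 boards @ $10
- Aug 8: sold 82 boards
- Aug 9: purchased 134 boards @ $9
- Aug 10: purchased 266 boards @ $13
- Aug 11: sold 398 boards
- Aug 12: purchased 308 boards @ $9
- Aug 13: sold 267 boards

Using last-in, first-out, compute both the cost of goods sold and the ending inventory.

COGS = $7,869; ending inventory = $1,454

Aug 8, 82 sold [LIFO — newest first]: 82 @ $10 = $820
Aug 11, 398 sold [LIFO — newest first]: 266 @ $13 + 132 @ $9 = $4,646
Aug 13, 267 sold [LIFO — newest first]: 267 @ $9 = $2,403
Total COGS = $820 + $4,646 + $2,403 = $7,869
Ending inventory: 67 @ $11 + 33 @ $10 + 2 @ $9 + 41 @ $9 = $1,454
Check: goods available $9,323 = COGS $7,869 + ending $1,454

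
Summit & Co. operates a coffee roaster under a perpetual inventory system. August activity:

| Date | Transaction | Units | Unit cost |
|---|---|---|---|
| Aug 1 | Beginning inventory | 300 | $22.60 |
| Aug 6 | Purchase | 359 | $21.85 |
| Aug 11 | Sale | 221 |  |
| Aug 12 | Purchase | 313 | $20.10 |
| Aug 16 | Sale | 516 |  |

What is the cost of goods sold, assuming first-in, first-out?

COGS = $16,191.95

Aug 11, 221 sold [FIFO — oldest first]: 221 @ $22.60 = $4,994.60
Aug 16, 516 sold [FIFO — oldest first]: 79 @ $22.60 + 359 @ $21.85 + 78 @ $20.10 = $11,197.35
Total COGS = $4,994.60 + $11,197.35 = $16,191.95
Ending inventory: 235 @ $20.10 = $4,723.50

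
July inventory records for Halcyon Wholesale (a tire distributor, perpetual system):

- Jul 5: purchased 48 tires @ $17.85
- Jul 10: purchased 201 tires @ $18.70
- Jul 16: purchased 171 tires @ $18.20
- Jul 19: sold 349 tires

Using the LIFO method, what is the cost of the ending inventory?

Ending inventory = $1,286.90

Jul 19, 349 sold [LIFO — newest first]: 171 @ $18.20 + 178 @ $18.70 = $6,440.80
Ending inventory: 48 @ $17.85 + 23 @ $18.70 = $1,286.90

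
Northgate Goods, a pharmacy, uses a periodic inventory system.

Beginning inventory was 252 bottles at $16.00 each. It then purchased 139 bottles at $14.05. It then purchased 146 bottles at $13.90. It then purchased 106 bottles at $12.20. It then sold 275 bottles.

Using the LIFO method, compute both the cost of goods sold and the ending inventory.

COGS = $3,645.75; ending inventory = $5,661.80

Sale 1 (275) [LIFO — newest first]: 106 @ $12.20 + 146 @ $13.90 + 23 @ $14.05 = $3,645.75
Ending inventory: 252 @ $16.00 + 116 @ $14.05 = $5,661.80
Check: goods available $9,307.55 = COGS $3,645.75 + ending $5,661.80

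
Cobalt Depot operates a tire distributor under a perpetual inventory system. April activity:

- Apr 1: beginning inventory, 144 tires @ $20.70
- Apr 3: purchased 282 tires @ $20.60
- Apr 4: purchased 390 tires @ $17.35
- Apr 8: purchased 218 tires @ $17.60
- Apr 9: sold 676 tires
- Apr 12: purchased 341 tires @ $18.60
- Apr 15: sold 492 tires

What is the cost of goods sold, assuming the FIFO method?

COGS = $21,885.70

Apr 9, 676 sold [FIFO — oldest first]: 144 @ $20.70 + 282 @ $20.60 + 250 @ $17.35 = $13,127.50
Apr 15, 492 sold [FIFO — oldest first]: 140 @ $17.35 + 218 @ $17.60 + 134 @ $18.60 = $8,758.20
Total COGS = $13,127.50 + $8,758.20 = $21,885.70
Ending inventory: 207 @ $18.60 = $3,850.20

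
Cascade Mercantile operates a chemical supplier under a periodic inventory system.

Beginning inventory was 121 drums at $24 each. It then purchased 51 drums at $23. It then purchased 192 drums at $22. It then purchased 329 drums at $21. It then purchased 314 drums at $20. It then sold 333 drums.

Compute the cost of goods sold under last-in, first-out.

COGS = $6,679

Sale 1 (333) [LIFO — newest first]: 314 @ $20 + 19 @ $21 = $6,679
Ending inventory: 121 @ $24 + 51 @ $23 + 192 @ $22 + 310 @ $21 = $14,811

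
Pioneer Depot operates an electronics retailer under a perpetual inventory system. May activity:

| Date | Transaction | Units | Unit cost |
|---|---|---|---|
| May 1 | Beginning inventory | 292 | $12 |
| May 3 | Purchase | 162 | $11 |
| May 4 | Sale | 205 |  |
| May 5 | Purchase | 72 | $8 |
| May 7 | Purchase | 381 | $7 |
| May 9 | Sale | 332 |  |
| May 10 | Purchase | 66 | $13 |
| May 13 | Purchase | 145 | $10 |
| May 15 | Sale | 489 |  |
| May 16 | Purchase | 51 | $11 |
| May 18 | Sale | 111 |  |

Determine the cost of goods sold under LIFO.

COGS = $11,014

May 4, 205 sold [LIFO — newest first]: 162 @ $11 + 43 @ $12 = $2,298
May 9, 332 sold [LIFO — newest first]: 332 @ $7 = $2,324
May 15, 489 sold [LIFO — newest first]: 145 @ $10 + 66 @ $13 + 49 @ $7 + 72 @ $8 + 157 @ $12 = $5,111
May 18, 111 sold [LIFO — newest first]: 51 @ $11 + 60 @ $12 = $1,281
Total COGS = $2,298 + $2,324 + $5,111 + $1,281 = $11,014
Ending inventory: 32 @ $12 = $384
Check: goods available $11,398 = COGS $11,014 + ending $384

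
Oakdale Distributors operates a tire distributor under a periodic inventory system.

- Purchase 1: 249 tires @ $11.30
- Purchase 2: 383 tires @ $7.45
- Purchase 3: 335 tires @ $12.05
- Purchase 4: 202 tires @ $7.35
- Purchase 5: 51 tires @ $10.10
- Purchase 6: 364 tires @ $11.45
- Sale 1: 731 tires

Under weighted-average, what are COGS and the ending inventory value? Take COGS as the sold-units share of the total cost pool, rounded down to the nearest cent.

Sale 1, sell 731: 731/1584 × $15,871.40 → $7,324.49
Ending inventory (cost pool remaining) = $8,546.91

COGS = $7,324.49; ending inventory = $8,546.91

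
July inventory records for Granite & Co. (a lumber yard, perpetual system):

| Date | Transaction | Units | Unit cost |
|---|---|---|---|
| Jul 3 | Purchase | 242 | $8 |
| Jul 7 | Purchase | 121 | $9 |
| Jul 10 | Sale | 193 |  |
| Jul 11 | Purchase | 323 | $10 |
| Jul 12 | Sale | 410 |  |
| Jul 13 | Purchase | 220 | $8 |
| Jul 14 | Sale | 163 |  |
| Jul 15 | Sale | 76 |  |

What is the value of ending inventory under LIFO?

Ending inventory = $512

Jul 10, 193 sold [LIFO — newest first]: 121 @ $9 + 72 @ $8 = $1,665
Jul 12, 410 sold [LIFO — newest first]: 323 @ $10 + 87 @ $8 = $3,926
Jul 14, 163 sold [LIFO — newest first]: 163 @ $8 = $1,304
Jul 15, 76 sold [LIFO — newest first]: 57 @ $8 + 19 @ $8 = $608
Total COGS = $1,665 + $3,926 + $1,304 + $608 = $7,503
Ending inventory: 64 @ $8 = $512
Check: goods available $8,015 = COGS $7,503 + ending $512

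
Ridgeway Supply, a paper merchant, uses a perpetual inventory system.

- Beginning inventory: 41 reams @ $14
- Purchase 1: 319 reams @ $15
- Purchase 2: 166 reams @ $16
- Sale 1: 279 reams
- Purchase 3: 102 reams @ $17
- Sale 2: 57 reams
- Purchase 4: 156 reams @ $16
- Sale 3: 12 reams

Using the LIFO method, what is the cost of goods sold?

Sale 1 (279) [LIFO — newest first]: 166 @ $16 + 113 @ $15 = $4,351
Sale 2 (57) [LIFO — newest first]: 57 @ $17 = $969
Sale 3 (12) [LIFO — newest first]: 12 @ $16 = $192
Total COGS = $4,351 + $969 + $192 = $5,512
Ending inventory: 41 @ $14 + 206 @ $15 + 45 @ $17 + 144 @ $16 = $6,733
Check: goods available $12,245 = COGS $5,512 + ending $6,733

COGS = $5,512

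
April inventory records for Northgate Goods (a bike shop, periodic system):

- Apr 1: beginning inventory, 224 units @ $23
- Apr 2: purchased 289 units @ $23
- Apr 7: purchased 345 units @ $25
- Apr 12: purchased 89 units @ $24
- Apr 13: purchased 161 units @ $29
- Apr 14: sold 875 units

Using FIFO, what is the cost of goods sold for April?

COGS = $20,832

Apr 14, 875 sold [FIFO — oldest first]: 224 @ $23 + 289 @ $23 + 345 @ $25 + 17 @ $24 = $20,832
Ending inventory: 72 @ $24 + 161 @ $29 = $6,397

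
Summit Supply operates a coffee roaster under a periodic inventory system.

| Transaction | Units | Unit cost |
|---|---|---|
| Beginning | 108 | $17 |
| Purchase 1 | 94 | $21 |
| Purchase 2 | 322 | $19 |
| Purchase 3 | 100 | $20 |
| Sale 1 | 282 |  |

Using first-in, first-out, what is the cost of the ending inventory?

Sale 1 (282) [FIFO — oldest first]: 108 @ $17 + 94 @ $21 + 80 @ $19 = $5,330
Ending inventory: 242 @ $19 + 100 @ $20 = $6,598

Ending inventory = $6,598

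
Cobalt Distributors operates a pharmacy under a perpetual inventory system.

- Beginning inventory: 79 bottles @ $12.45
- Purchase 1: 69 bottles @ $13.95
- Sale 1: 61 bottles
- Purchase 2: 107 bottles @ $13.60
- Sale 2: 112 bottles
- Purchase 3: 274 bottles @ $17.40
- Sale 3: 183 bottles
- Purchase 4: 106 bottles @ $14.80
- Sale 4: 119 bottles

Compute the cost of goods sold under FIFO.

Sale 1 (61) [FIFO — oldest first]: 61 @ $12.45 = $759.45
Sale 2 (112) [FIFO — oldest first]: 18 @ $12.45 + 69 @ $13.95 + 25 @ $13.60 = $1,526.65
Sale 3 (183) [FIFO — oldest first]: 82 @ $13.60 + 101 @ $17.40 = $2,872.60
Sale 4 (119) [FIFO — oldest first]: 119 @ $17.40 = $2,070.60
Total COGS = $759.45 + $1,526.65 + $2,872.60 + $2,070.60 = $7,229.30
Ending inventory: 54 @ $17.40 + 106 @ $14.80 = $2,508.40

COGS = $7,229.30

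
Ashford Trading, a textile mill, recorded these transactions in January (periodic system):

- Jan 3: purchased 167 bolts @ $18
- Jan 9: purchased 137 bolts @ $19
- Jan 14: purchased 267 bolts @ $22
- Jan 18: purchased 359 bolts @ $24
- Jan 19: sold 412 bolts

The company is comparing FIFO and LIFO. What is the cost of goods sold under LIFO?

COGS = $9,782

FIFO COGS: 167 @ $18 + 137 @ $19 + 108 @ $22 = $7,985
LIFO COGS: 359 @ $24 + 53 @ $22 = $9,782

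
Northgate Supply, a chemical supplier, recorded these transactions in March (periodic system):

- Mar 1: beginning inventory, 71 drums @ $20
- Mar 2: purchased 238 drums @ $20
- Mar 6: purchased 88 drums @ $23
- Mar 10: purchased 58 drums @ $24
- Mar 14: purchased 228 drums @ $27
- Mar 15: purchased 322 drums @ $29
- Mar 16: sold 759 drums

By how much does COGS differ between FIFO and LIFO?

FIFO COGS: 71 @ $20 + 238 @ $20 + 88 @ $23 + 58 @ $24 + 228 @ $27 + 76 @ $29 = $17,956
LIFO COGS: 322 @ $29 + 228 @ $27 + 58 @ $24 + 88 @ $23 + 63 @ $20 = $20,170
Difference = |$17,956 − $20,170| = $2,214

$2,214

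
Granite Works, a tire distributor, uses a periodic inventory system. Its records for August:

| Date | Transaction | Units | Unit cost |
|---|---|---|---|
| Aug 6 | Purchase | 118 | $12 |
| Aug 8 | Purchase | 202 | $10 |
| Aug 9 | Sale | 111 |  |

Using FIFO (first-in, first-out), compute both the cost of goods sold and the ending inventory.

COGS = $1,332; ending inventory = $2,104

Aug 9, 111 sold [FIFO — oldest first]: 111 @ $12 = $1,332
Ending inventory: 7 @ $12 + 202 @ $10 = $2,104
Check: goods available $3,436 = COGS $1,332 + ending $2,104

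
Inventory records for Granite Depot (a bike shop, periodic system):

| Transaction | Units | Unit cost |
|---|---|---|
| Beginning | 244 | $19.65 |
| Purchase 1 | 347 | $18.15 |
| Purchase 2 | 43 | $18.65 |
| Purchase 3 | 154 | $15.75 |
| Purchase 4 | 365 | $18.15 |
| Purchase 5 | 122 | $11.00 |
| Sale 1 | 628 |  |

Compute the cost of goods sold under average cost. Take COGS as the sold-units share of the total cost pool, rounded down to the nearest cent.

Sale 1, sell 628: 628/1275 × $22,286.85 → $10,977.36
Ending inventory (cost pool remaining) = $11,309.49

COGS = $10,977.36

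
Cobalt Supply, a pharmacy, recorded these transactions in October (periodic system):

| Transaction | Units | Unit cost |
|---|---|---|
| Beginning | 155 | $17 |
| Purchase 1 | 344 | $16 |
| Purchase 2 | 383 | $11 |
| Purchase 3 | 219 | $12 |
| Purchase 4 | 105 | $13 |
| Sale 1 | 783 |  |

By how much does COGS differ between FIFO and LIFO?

FIFO COGS: 155 @ $17 + 344 @ $16 + 284 @ $11 = $11,263
LIFO COGS: 105 @ $13 + 219 @ $12 + 383 @ $11 + 76 @ $16 = $9,422
Difference = |$11,263 − $9,422| = $1,841

$1,841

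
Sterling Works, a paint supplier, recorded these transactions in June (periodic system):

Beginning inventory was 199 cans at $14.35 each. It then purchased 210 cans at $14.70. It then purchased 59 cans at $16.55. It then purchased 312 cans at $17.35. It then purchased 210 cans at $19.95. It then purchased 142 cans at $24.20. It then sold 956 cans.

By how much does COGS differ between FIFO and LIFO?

$1,589.10

FIFO COGS: 199 @ $14.35 + 210 @ $14.70 + 59 @ $16.55 + 312 @ $17.35 + 176 @ $19.95 = $15,843.50
LIFO COGS: 142 @ $24.20 + 210 @ $19.95 + 312 @ $17.35 + 59 @ $16.55 + 210 @ $14.70 + 23 @ $14.35 = $17,432.60
Difference = |$15,843.50 − $17,432.60| = $1,589.10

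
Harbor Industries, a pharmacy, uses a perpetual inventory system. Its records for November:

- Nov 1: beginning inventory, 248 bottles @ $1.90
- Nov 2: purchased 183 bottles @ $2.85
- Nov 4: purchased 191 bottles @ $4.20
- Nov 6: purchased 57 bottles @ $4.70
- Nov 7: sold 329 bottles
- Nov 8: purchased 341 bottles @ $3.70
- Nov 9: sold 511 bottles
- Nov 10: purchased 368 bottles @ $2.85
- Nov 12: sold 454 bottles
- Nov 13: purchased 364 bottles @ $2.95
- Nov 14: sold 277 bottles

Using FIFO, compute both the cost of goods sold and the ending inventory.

Nov 7, 329 sold [FIFO — oldest first]: 248 @ $1.90 + 81 @ $2.85 = $702.05
Nov 9, 511 sold [FIFO — oldest first]: 102 @ $2.85 + 191 @ $4.20 + 57 @ $4.70 + 161 @ $3.70 = $1,956.50
Nov 12, 454 sold [FIFO — oldest first]: 180 @ $3.70 + 274 @ $2.85 = $1,446.90
Nov 14, 277 sold [FIFO — oldest first]: 94 @ $2.85 + 183 @ $2.95 = $807.75
Total COGS = $702.05 + $1,956.50 + $1,446.90 + $807.75 = $4,913.20
Ending inventory: 181 @ $2.95 = $533.95
Check: goods available $5,447.15 = COGS $4,913.20 + ending $533.95

COGS = $4,913.20; ending inventory = $533.95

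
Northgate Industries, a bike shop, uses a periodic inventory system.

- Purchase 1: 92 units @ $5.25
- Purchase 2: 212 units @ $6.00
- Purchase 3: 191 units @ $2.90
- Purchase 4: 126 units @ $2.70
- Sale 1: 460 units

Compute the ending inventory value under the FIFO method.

Ending inventory = $441.70

Sale 1 (460) [FIFO — oldest first]: 92 @ $5.25 + 212 @ $6.00 + 156 @ $2.90 = $2,207.40
Ending inventory: 35 @ $2.90 + 126 @ $2.70 = $441.70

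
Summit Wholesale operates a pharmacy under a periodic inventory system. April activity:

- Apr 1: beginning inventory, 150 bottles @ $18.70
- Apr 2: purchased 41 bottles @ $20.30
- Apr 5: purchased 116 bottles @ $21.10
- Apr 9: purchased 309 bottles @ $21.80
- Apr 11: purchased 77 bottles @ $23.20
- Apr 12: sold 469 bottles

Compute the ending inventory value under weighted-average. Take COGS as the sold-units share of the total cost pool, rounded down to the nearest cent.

Apr 12, sell 469: 469/693 × $14,607.50 → $9,885.88
Ending inventory (cost pool remaining) = $4,721.62

Ending inventory = $4,721.62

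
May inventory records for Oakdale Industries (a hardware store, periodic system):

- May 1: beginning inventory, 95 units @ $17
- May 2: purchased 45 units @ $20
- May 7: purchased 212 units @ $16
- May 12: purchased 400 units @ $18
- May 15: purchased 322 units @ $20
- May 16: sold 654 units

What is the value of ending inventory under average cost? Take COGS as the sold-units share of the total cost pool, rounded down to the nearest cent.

Ending inventory = $7,644.08

May 16, sell 654: 654/1074 × $19,547.00 → $11,902.92
Ending inventory (cost pool remaining) = $7,644.08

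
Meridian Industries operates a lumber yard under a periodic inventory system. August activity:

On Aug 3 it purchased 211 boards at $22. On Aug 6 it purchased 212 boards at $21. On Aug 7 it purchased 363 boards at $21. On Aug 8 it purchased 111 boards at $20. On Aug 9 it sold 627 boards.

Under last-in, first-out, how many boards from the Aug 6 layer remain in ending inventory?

59

Aug 9, 627 sold [LIFO — newest first]: 111 @ $20 + 363 @ $21 + 153 @ $21 = $13,056
Ending inventory: 211 @ $22 + 59 @ $21 = $5,881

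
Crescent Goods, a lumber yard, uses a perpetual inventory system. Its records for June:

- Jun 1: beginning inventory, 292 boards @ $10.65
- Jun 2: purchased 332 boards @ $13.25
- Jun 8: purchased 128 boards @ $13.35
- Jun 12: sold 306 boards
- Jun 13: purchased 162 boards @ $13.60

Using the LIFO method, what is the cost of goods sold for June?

COGS = $4,067.30

Jun 12, 306 sold [LIFO — newest first]: 128 @ $13.35 + 178 @ $13.25 = $4,067.30
Ending inventory: 292 @ $10.65 + 154 @ $13.25 + 162 @ $13.60 = $7,353.50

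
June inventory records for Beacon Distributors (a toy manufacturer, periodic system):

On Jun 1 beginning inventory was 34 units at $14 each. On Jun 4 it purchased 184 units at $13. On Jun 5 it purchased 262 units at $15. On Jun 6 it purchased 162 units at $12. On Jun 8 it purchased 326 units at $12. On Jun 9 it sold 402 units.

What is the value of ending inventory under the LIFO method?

Jun 9, 402 sold [LIFO — newest first]: 326 @ $12 + 76 @ $12 = $4,824
Ending inventory: 34 @ $14 + 184 @ $13 + 262 @ $15 + 86 @ $12 = $7,830

Ending inventory = $7,830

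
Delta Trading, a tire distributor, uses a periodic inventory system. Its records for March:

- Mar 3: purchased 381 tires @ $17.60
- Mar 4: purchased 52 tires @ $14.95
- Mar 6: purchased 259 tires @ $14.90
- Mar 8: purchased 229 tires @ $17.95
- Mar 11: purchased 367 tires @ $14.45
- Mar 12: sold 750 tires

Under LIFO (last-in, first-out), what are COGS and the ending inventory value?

Mar 12, 750 sold [LIFO — newest first]: 367 @ $14.45 + 229 @ $17.95 + 154 @ $14.90 = $11,708.30
Ending inventory: 381 @ $17.60 + 52 @ $14.95 + 105 @ $14.90 = $9,047.50
Check: goods available $20,755.80 = COGS $11,708.30 + ending $9,047.50

COGS = $11,708.30; ending inventory = $9,047.50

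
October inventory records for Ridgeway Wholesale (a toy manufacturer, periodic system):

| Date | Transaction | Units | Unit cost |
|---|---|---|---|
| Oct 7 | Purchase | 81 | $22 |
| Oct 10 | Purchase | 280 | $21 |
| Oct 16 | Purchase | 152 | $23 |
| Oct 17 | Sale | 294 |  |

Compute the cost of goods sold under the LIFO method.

COGS = $6,478

Oct 17, 294 sold [LIFO — newest first]: 152 @ $23 + 142 @ $21 = $6,478
Ending inventory: 81 @ $22 + 138 @ $21 = $4,680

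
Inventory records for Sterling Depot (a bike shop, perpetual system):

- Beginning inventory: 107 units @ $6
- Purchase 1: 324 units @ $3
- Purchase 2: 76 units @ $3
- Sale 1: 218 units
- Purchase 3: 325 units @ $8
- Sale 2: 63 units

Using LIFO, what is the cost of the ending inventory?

Sale 1 (218) [LIFO — newest first]: 76 @ $3 + 142 @ $3 = $654
Sale 2 (63) [LIFO — newest first]: 63 @ $8 = $504
Total COGS = $654 + $504 = $1,158
Ending inventory: 107 @ $6 + 182 @ $3 + 262 @ $8 = $3,284
Check: goods available $4,442 = COGS $1,158 + ending $3,284

Ending inventory = $3,284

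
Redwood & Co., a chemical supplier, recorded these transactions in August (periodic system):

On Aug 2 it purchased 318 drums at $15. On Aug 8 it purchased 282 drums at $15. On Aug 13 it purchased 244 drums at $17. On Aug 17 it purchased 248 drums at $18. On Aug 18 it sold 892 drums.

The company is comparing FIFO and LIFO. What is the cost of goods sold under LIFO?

FIFO COGS: 318 @ $15 + 282 @ $15 + 244 @ $17 + 48 @ $18 = $14,012
LIFO COGS: 248 @ $18 + 244 @ $17 + 282 @ $15 + 118 @ $15 = $14,612

COGS = $14,612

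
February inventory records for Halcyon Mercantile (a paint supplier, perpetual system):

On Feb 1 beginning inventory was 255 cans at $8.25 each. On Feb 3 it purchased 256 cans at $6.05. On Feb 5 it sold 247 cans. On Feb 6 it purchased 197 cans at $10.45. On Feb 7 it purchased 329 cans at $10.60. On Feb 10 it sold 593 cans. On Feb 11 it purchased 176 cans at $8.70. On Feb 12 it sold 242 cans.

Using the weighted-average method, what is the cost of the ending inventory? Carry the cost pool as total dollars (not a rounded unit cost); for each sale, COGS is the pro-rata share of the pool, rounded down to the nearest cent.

Ending inventory = $1,188.76

After Feb 1: 255 on hand, pool $2,103.75 (≈ $8.2500 each)
After Feb 3: 511 on hand, pool $3,652.55 (≈ $7.1478 each)
Feb 5, sell 247: 247/511 × $3,652.55 → $1,765.51
After Feb 6: 461 on hand, pool $3,945.69 (≈ $8.5590 each)
After Feb 7: 790 on hand, pool $7,433.09 (≈ $9.4090 each)
Feb 10, sell 593: 593/790 × $7,433.09 → $5,579.52
After Feb 11: 373 on hand, pool $3,384.77 (≈ $9.0745 each)
Feb 12, sell 242: 242/373 × $3,384.77 → $2,196.01
Total COGS = $1,765.51 + $5,579.52 + $2,196.01 = $9,541.04
Ending inventory (cost pool remaining) = $1,188.76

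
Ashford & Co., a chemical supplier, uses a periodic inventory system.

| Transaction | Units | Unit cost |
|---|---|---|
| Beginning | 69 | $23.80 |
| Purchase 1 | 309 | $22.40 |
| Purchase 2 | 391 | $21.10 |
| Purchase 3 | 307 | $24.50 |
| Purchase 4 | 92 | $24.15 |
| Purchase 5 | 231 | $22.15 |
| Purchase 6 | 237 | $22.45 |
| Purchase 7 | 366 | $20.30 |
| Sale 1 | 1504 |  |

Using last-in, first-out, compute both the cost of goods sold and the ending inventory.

Sale 1 (1504) [LIFO — newest first]: 366 @ $20.30 + 237 @ $22.45 + 231 @ $22.15 + 92 @ $24.15 + 307 @ $24.50 + 271 @ $21.10 = $33,328.50
Ending inventory: 69 @ $23.80 + 309 @ $22.40 + 120 @ $21.10 = $11,095.80
Check: goods available $44,424.30 = COGS $33,328.50 + ending $11,095.80

COGS = $33,328.50; ending inventory = $11,095.80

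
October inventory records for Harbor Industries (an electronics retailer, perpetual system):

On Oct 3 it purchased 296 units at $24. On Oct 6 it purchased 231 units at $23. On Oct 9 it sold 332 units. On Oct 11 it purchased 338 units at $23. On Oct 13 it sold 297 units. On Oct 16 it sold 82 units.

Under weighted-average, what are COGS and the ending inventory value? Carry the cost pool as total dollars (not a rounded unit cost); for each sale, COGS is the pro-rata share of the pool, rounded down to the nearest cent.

After Oct 3: 296 on hand, pool $7,104.00 (≈ $24.0000 each)
After Oct 6: 527 on hand, pool $12,417.00 (≈ $23.5617 each)
Oct 9, sell 332: 332/527 × $12,417.00 → $7,822.47
After Oct 11: 533 on hand, pool $12,368.53 (≈ $23.2055 each)
Oct 13, sell 297: 297/533 × $12,368.53 → $6,892.03
Oct 16, sell 82: 82/236 × $5,476.50 → $1,902.85
Total COGS = $7,822.47 + $6,892.03 + $1,902.85 = $16,617.35
Ending inventory (cost pool remaining) = $3,573.65

COGS = $16,617.35; ending inventory = $3,573.65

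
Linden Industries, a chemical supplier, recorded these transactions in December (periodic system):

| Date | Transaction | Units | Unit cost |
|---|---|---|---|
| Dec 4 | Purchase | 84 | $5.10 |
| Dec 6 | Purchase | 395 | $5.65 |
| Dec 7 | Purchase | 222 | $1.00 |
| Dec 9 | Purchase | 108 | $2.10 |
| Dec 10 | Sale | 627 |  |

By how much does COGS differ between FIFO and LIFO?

FIFO COGS: 84 @ $5.10 + 395 @ $5.65 + 148 @ $1.00 = $2,808.15
LIFO COGS: 108 @ $2.10 + 222 @ $1.00 + 297 @ $5.65 = $2,126.85
Difference = |$2,808.15 − $2,126.85| = $681.30

$681.30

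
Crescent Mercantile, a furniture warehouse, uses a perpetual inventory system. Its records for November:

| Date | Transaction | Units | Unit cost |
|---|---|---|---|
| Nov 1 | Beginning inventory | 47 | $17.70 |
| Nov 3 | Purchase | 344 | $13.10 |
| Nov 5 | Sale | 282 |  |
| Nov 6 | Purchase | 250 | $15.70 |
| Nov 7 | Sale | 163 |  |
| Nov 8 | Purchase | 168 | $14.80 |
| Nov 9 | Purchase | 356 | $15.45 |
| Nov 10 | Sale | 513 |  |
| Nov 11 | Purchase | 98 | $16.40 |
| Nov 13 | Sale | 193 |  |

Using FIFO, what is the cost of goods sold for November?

COGS = $17,033.60

Nov 5, 282 sold [FIFO — oldest first]: 47 @ $17.70 + 235 @ $13.10 = $3,910.40
Nov 7, 163 sold [FIFO — oldest first]: 109 @ $13.10 + 54 @ $15.70 = $2,275.70
Nov 10, 513 sold [FIFO — oldest first]: 196 @ $15.70 + 168 @ $14.80 + 149 @ $15.45 = $7,865.65
Nov 13, 193 sold [FIFO — oldest first]: 193 @ $15.45 = $2,981.85
Total COGS = $3,910.40 + $2,275.70 + $7,865.65 + $2,981.85 = $17,033.60
Ending inventory: 14 @ $15.45 + 98 @ $16.40 = $1,823.50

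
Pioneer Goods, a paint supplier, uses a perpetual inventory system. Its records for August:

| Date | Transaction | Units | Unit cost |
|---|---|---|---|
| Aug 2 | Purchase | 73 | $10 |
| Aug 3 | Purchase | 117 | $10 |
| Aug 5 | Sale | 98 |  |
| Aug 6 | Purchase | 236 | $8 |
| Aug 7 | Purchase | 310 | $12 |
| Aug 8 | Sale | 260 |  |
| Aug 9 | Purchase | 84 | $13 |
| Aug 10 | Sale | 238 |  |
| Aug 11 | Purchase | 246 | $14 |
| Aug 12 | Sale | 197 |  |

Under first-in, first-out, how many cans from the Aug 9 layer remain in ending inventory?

27

Aug 5, 98 sold [FIFO — oldest first]: 73 @ $10 + 25 @ $10 = $980
Aug 8, 260 sold [FIFO — oldest first]: 92 @ $10 + 168 @ $8 = $2,264
Aug 10, 238 sold [FIFO — oldest first]: 68 @ $8 + 170 @ $12 = $2,584
Aug 12, 197 sold [FIFO — oldest first]: 140 @ $12 + 57 @ $13 = $2,421
Total COGS = $980 + $2,264 + $2,584 + $2,421 = $8,249
Ending inventory: 27 @ $13 + 246 @ $14 = $3,795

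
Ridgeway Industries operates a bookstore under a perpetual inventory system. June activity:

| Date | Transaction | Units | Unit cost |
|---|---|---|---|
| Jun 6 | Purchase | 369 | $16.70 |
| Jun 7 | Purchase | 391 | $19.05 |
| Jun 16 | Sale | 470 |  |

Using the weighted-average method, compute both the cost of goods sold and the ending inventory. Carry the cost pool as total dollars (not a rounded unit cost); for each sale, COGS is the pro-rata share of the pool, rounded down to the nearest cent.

COGS = $8,417.23; ending inventory = $5,193.62

After Jun 6: 369 on hand, pool $6,162.30 (≈ $16.7000 each)
After Jun 7: 760 on hand, pool $13,610.85 (≈ $17.9090 each)
Jun 16, sell 470: 470/760 × $13,610.85 → $8,417.23
Ending inventory (cost pool remaining) = $5,193.62
Check: goods available $13,610.85 = COGS $8,417.23 + ending $5,193.62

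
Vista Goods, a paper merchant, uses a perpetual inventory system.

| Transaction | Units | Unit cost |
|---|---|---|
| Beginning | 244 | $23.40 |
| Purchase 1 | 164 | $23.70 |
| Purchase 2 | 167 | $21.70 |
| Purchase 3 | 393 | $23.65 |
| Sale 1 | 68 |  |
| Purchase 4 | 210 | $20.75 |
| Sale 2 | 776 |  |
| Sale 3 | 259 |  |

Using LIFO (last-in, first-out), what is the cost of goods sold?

Sale 1 (68) [LIFO — newest first]: 68 @ $23.65 = $1,608.20
Sale 2 (776) [LIFO — newest first]: 210 @ $20.75 + 325 @ $23.65 + 167 @ $21.70 + 74 @ $23.70 = $17,421.45
Sale 3 (259) [LIFO — newest first]: 90 @ $23.70 + 169 @ $23.40 = $6,087.60
Total COGS = $1,608.20 + $17,421.45 + $6,087.60 = $25,117.25
Ending inventory: 75 @ $23.40 = $1,755.00
Check: goods available $26,872.25 = COGS $25,117.25 + ending $1,755.00

COGS = $25,117.25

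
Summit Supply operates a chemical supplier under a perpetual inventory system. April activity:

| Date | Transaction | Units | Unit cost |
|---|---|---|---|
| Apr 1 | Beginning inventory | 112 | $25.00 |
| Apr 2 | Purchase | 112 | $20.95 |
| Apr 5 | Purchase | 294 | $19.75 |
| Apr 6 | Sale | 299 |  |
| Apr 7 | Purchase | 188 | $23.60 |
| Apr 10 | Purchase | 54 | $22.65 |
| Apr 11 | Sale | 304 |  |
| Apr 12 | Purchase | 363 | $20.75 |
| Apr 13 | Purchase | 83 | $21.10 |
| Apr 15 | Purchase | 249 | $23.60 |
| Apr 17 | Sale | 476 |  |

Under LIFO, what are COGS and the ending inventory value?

Apr 6, 299 sold [LIFO — newest first]: 294 @ $19.75 + 5 @ $20.95 = $5,911.25
Apr 11, 304 sold [LIFO — newest first]: 54 @ $22.65 + 188 @ $23.60 + 62 @ $20.95 = $6,958.80
Apr 17, 476 sold [LIFO — newest first]: 249 @ $23.60 + 83 @ $21.10 + 144 @ $20.75 = $10,615.70
Total COGS = $5,911.25 + $6,958.80 + $10,615.70 = $23,485.75
Ending inventory: 112 @ $25.00 + 45 @ $20.95 + 219 @ $20.75 = $8,287.00

COGS = $23,485.75; ending inventory = $8,287.00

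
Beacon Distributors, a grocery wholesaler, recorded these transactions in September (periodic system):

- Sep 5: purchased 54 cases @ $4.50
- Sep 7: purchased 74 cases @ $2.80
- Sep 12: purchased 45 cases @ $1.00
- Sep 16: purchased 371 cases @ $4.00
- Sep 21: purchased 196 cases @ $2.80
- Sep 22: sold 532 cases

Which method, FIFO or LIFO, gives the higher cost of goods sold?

FIFO

FIFO COGS: 54 @ $4.50 + 74 @ $2.80 + 45 @ $1.00 + 359 @ $4.00 = $1,931.20
LIFO COGS: 196 @ $2.80 + 336 @ $4.00 = $1,892.80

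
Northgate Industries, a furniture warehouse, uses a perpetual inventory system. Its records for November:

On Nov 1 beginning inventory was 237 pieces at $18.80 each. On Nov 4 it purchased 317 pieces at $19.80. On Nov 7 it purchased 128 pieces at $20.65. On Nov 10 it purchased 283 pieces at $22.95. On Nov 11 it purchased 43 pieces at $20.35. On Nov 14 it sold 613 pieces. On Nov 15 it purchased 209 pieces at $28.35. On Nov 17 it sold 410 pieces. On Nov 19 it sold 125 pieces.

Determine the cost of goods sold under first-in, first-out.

Nov 14, 613 sold [FIFO — oldest first]: 237 @ $18.80 + 317 @ $19.80 + 59 @ $20.65 = $11,950.55
Nov 17, 410 sold [FIFO — oldest first]: 69 @ $20.65 + 283 @ $22.95 + 43 @ $20.35 + 15 @ $28.35 = $9,220.00
Nov 19, 125 sold [FIFO — oldest first]: 125 @ $28.35 = $3,543.75
Total COGS = $11,950.55 + $9,220.00 + $3,543.75 = $24,714.30
Ending inventory: 69 @ $28.35 = $1,956.15
Check: goods available $26,670.45 = COGS $24,714.30 + ending $1,956.15

COGS = $24,714.30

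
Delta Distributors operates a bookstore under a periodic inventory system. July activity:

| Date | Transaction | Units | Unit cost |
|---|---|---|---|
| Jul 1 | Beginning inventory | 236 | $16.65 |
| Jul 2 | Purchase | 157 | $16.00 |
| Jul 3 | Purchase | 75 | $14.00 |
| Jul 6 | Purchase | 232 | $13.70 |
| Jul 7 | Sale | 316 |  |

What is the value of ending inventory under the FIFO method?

Ending inventory = $5,460.40

Jul 7, 316 sold [FIFO — oldest first]: 236 @ $16.65 + 80 @ $16.00 = $5,209.40
Ending inventory: 77 @ $16.00 + 75 @ $14.00 + 232 @ $13.70 = $5,460.40
Check: goods available $10,669.80 = COGS $5,209.40 + ending $5,460.40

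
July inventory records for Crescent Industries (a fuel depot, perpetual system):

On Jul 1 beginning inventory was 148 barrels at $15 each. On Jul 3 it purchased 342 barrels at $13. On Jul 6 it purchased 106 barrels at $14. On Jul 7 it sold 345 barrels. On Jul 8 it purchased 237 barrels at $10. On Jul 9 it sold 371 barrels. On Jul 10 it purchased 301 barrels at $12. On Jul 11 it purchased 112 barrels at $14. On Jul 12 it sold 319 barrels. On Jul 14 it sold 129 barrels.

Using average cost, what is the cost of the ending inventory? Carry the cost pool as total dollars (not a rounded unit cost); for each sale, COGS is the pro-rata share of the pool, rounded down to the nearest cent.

After Jul 1: 148 on hand, pool $2,220.00 (≈ $15.0000 each)
After Jul 3: 490 on hand, pool $6,666.00 (≈ $13.6041 each)
After Jul 6: 596 on hand, pool $8,150.00 (≈ $13.6745 each)
Jul 7, sell 345: 345/596 × $8,150.00 → $4,717.70
After Jul 8: 488 on hand, pool $5,802.30 (≈ $11.8900 each)
Jul 9, sell 371: 371/488 × $5,802.30 → $4,411.17
After Jul 10: 418 on hand, pool $5,003.13 (≈ $11.9692 each)
After Jul 11: 530 on hand, pool $6,571.13 (≈ $12.3984 each)
Jul 12, sell 319: 319/530 × $6,571.13 → $3,955.07
Jul 14, sell 129: 129/211 × $2,616.06 → $1,599.39
Total COGS = $4,717.70 + $4,411.17 + $3,955.07 + $1,599.39 = $14,683.33
Ending inventory (cost pool remaining) = $1,016.67

Ending inventory = $1,016.67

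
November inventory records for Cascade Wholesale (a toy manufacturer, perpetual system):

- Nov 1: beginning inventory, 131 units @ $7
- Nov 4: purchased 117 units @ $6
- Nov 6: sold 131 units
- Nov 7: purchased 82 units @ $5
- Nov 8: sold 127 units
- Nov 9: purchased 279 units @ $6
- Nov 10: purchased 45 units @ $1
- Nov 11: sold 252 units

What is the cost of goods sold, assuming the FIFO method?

COGS = $3,109

Nov 6, 131 sold [FIFO — oldest first]: 131 @ $7 = $917
Nov 8, 127 sold [FIFO — oldest first]: 117 @ $6 + 10 @ $5 = $752
Nov 11, 252 sold [FIFO — oldest first]: 72 @ $5 + 180 @ $6 = $1,440
Total COGS = $917 + $752 + $1,440 = $3,109
Ending inventory: 99 @ $6 + 45 @ $1 = $639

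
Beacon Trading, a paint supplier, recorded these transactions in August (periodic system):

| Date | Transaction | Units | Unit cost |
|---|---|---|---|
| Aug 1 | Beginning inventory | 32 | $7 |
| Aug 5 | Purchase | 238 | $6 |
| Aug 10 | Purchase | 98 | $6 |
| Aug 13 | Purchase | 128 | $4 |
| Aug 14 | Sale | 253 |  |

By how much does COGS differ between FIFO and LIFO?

FIFO COGS: 32 @ $7 + 221 @ $6 = $1,550
LIFO COGS: 128 @ $4 + 98 @ $6 + 27 @ $6 = $1,262
Difference = |$1,550 − $1,262| = $288

$288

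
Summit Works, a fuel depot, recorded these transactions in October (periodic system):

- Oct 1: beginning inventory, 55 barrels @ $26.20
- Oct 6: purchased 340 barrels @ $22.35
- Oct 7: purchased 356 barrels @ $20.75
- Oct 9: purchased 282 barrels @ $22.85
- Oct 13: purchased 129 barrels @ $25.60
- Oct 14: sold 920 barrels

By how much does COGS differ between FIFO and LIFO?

FIFO COGS: 55 @ $26.20 + 340 @ $22.35 + 356 @ $20.75 + 169 @ $22.85 = $20,288.65
LIFO COGS: 129 @ $25.60 + 282 @ $22.85 + 356 @ $20.75 + 153 @ $22.35 = $20,552.65
Difference = |$20,288.65 − $20,552.65| = $264.00

$264.00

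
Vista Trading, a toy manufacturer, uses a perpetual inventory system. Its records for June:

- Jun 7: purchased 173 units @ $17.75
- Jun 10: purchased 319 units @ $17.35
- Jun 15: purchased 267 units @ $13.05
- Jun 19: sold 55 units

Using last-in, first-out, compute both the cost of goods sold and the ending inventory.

COGS = $717.75; ending inventory = $11,372.00

Jun 19, 55 sold [LIFO — newest first]: 55 @ $13.05 = $717.75
Ending inventory: 173 @ $17.75 + 319 @ $17.35 + 212 @ $13.05 = $11,372.00
Check: goods available $12,089.75 = COGS $717.75 + ending $11,372.00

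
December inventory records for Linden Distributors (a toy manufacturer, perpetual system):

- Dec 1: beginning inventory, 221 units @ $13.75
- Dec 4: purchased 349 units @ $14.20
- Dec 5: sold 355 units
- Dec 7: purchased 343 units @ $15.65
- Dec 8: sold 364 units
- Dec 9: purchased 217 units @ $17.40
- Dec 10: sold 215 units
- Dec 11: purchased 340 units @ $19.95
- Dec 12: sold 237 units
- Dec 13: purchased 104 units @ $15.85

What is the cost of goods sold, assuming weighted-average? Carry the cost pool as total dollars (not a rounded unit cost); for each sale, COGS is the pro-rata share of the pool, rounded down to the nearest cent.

COGS = $18,357.66

After Dec 1: 221 on hand, pool $3,038.75 (≈ $13.7500 each)
After Dec 4: 570 on hand, pool $7,994.55 (≈ $14.0255 each)
Dec 5, sell 355: 355/570 × $7,994.55 → $4,979.06
After Dec 7: 558 on hand, pool $8,383.44 (≈ $15.0241 each)
Dec 8, sell 364: 364/558 × $8,383.44 → $5,468.76
After Dec 9: 411 on hand, pool $6,690.48 (≈ $16.2785 each)
Dec 10, sell 215: 215/411 × $6,690.48 → $3,499.88
After Dec 11: 536 on hand, pool $9,973.60 (≈ $18.6075 each)
Dec 12, sell 237: 237/536 × $9,973.60 → $4,409.96
After Dec 13: 403 on hand, pool $7,212.04 (≈ $17.8959 each)
Total COGS = $4,979.06 + $5,468.76 + $3,499.88 + $4,409.96 = $18,357.66
Ending inventory (cost pool remaining) = $7,212.04
Check: goods available $25,569.70 = COGS $18,357.66 + ending $7,212.04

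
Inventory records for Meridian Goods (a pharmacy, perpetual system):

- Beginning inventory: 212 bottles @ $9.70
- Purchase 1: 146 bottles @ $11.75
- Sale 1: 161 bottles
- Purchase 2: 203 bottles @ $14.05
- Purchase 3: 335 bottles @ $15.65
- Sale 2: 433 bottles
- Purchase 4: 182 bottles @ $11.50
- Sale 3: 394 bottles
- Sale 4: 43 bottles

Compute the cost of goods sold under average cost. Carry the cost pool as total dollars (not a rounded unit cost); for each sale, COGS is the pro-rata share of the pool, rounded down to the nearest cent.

After Beginning: 212 on hand, pool $2,056.40 (≈ $9.7000 each)
After Purchase 1: 358 on hand, pool $3,771.90 (≈ $10.5360 each)
Sale 1, sell 161: 161/358 × $3,771.90 → $1,696.30
After Purchase 2: 400 on hand, pool $4,927.75 (≈ $12.3194 each)
After Purchase 3: 735 on hand, pool $10,170.50 (≈ $13.8374 each)
Sale 2, sell 433: 433/735 × $10,170.50 → $5,991.60
After Purchase 4: 484 on hand, pool $6,271.90 (≈ $12.9585 each)
Sale 3, sell 394: 394/484 × $6,271.90 → $5,105.63
Sale 4, sell 43: 43/90 × $1,166.27 → $557.21
Total COGS = $1,696.30 + $5,991.60 + $5,105.63 + $557.21 = $13,350.74
Ending inventory (cost pool remaining) = $609.06
Check: goods available $13,959.80 = COGS $13,350.74 + ending $609.06

COGS = $13,350.74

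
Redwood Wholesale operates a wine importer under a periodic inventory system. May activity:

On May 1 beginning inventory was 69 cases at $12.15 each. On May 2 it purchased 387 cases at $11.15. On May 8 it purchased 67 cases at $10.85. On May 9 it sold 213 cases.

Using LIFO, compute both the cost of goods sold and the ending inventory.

COGS = $2,354.85; ending inventory = $3,525.50

May 9, 213 sold [LIFO — newest first]: 67 @ $10.85 + 146 @ $11.15 = $2,354.85
Ending inventory: 69 @ $12.15 + 241 @ $11.15 = $3,525.50
Check: goods available $5,880.35 = COGS $2,354.85 + ending $3,525.50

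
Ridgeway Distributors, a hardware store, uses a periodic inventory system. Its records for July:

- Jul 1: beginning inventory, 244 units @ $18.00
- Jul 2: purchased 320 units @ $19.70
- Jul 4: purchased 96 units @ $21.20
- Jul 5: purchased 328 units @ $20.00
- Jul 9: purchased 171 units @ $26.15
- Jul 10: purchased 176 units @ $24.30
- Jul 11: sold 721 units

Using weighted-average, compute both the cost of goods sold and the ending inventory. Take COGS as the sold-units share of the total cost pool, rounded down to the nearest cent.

COGS = $15,143.51; ending inventory = $12,896.14

Jul 11, sell 721: 721/1335 × $28,039.65 → $15,143.51
Ending inventory (cost pool remaining) = $12,896.14
Check: goods available $28,039.65 = COGS $15,143.51 + ending $12,896.14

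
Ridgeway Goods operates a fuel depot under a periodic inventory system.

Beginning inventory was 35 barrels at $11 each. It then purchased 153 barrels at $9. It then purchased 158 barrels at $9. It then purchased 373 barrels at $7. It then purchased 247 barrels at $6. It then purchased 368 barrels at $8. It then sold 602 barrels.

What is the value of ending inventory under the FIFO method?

Ending inventory = $5,245

Sale 1 (602) [FIFO — oldest first]: 35 @ $11 + 153 @ $9 + 158 @ $9 + 256 @ $7 = $4,976
Ending inventory: 117 @ $7 + 247 @ $6 + 368 @ $8 = $5,245
Check: goods available $10,221 = COGS $4,976 + ending $5,245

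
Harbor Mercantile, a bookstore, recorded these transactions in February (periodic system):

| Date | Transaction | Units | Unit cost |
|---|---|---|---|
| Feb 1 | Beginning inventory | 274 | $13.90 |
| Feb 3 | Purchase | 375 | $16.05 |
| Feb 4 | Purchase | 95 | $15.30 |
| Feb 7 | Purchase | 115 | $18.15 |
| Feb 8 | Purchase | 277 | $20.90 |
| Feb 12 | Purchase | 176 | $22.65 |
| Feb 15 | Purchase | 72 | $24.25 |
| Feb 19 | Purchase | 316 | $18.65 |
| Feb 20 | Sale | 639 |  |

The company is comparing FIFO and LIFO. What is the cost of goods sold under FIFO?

COGS = $9,666.85

FIFO COGS: 274 @ $13.90 + 365 @ $16.05 = $9,666.85
LIFO COGS: 316 @ $18.65 + 72 @ $24.25 + 176 @ $22.65 + 75 @ $20.90 = $13,193.30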